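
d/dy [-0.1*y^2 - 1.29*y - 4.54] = -0.2*y - 1.29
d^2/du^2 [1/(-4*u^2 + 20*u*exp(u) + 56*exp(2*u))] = ((-u^2 + 5*u*exp(u) + 14*exp(2*u))*(-5*u*exp(u) - 56*exp(2*u) - 10*exp(u) + 2) + 2*(5*u*exp(u) - 2*u + 28*exp(2*u) + 5*exp(u))^2)/(4*(-u^2 + 5*u*exp(u) + 14*exp(2*u))^3)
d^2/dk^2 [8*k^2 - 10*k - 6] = 16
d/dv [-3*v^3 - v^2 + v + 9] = -9*v^2 - 2*v + 1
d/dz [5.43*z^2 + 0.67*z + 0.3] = 10.86*z + 0.67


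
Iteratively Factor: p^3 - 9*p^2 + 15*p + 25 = (p + 1)*(p^2 - 10*p + 25) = (p - 5)*(p + 1)*(p - 5)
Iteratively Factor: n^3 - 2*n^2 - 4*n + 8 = (n - 2)*(n^2 - 4) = (n - 2)*(n + 2)*(n - 2)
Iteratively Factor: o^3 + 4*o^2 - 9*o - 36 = (o + 3)*(o^2 + o - 12) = (o - 3)*(o + 3)*(o + 4)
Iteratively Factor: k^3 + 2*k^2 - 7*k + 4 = (k - 1)*(k^2 + 3*k - 4) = (k - 1)*(k + 4)*(k - 1)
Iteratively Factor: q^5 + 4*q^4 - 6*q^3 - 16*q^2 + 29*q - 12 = (q + 3)*(q^4 + q^3 - 9*q^2 + 11*q - 4) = (q - 1)*(q + 3)*(q^3 + 2*q^2 - 7*q + 4) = (q - 1)^2*(q + 3)*(q^2 + 3*q - 4) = (q - 1)^3*(q + 3)*(q + 4)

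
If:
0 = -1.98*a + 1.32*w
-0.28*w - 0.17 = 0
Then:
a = -0.40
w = -0.61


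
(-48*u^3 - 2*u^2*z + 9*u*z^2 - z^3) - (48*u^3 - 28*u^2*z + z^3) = -96*u^3 + 26*u^2*z + 9*u*z^2 - 2*z^3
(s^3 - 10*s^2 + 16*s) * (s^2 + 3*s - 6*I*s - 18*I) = s^5 - 7*s^4 - 6*I*s^4 - 14*s^3 + 42*I*s^3 + 48*s^2 + 84*I*s^2 - 288*I*s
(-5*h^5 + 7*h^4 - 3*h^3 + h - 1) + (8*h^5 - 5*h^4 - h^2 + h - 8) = 3*h^5 + 2*h^4 - 3*h^3 - h^2 + 2*h - 9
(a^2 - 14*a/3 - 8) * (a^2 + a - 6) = a^4 - 11*a^3/3 - 56*a^2/3 + 20*a + 48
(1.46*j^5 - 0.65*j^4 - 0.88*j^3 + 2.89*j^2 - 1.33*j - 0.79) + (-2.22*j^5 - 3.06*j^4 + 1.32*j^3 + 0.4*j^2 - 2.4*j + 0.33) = -0.76*j^5 - 3.71*j^4 + 0.44*j^3 + 3.29*j^2 - 3.73*j - 0.46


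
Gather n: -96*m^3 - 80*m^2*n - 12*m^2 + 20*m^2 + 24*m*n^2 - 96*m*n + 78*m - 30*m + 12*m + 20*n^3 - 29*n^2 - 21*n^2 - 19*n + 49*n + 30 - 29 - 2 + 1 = -96*m^3 + 8*m^2 + 60*m + 20*n^3 + n^2*(24*m - 50) + n*(-80*m^2 - 96*m + 30)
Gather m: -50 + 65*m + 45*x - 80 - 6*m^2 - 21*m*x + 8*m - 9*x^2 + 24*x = -6*m^2 + m*(73 - 21*x) - 9*x^2 + 69*x - 130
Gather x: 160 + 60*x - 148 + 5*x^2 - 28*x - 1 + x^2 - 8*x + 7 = 6*x^2 + 24*x + 18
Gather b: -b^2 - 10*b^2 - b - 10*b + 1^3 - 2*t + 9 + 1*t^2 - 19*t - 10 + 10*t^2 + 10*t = -11*b^2 - 11*b + 11*t^2 - 11*t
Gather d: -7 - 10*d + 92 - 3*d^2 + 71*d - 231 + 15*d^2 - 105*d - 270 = 12*d^2 - 44*d - 416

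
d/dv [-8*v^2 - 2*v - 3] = -16*v - 2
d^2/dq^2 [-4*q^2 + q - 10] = -8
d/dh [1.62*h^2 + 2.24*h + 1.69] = 3.24*h + 2.24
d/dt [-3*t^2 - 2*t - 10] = -6*t - 2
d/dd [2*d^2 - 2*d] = 4*d - 2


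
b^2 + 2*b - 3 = (b - 1)*(b + 3)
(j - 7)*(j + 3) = j^2 - 4*j - 21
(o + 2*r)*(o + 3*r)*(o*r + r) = o^3*r + 5*o^2*r^2 + o^2*r + 6*o*r^3 + 5*o*r^2 + 6*r^3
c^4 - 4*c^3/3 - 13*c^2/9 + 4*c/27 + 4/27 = (c - 2)*(c - 1/3)*(c + 1/3)*(c + 2/3)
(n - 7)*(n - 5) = n^2 - 12*n + 35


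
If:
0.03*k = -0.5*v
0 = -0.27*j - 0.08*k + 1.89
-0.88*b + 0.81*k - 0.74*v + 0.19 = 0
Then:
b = 0.215909090909091 - 16.1818181818182*v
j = 4.93827160493827*v + 7.0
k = -16.6666666666667*v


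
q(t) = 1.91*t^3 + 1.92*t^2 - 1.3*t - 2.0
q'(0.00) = -1.30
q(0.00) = -2.00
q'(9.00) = 497.39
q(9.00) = 1534.21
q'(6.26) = 247.28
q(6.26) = 533.65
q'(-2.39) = 22.25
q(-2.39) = -14.00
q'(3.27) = 72.53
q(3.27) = 81.06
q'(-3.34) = 49.80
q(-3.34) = -47.41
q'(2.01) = 29.57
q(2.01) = 18.65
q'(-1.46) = 5.31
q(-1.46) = -1.95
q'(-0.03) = -1.41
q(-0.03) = -1.96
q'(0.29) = 0.30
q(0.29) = -2.17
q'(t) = 5.73*t^2 + 3.84*t - 1.3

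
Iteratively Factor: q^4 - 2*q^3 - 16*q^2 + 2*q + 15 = (q + 1)*(q^3 - 3*q^2 - 13*q + 15) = (q - 1)*(q + 1)*(q^2 - 2*q - 15) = (q - 1)*(q + 1)*(q + 3)*(q - 5)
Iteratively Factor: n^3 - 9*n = (n)*(n^2 - 9) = n*(n - 3)*(n + 3)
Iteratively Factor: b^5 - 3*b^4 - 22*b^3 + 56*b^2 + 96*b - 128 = (b - 4)*(b^4 + b^3 - 18*b^2 - 16*b + 32) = (b - 4)*(b + 4)*(b^3 - 3*b^2 - 6*b + 8) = (b - 4)*(b + 2)*(b + 4)*(b^2 - 5*b + 4) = (b - 4)^2*(b + 2)*(b + 4)*(b - 1)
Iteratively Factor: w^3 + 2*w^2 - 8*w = (w + 4)*(w^2 - 2*w) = (w - 2)*(w + 4)*(w)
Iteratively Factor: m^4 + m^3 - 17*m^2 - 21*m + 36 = (m + 3)*(m^3 - 2*m^2 - 11*m + 12) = (m - 4)*(m + 3)*(m^2 + 2*m - 3) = (m - 4)*(m + 3)^2*(m - 1)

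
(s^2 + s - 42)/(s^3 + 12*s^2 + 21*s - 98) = (s - 6)/(s^2 + 5*s - 14)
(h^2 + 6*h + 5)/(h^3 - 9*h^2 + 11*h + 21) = (h + 5)/(h^2 - 10*h + 21)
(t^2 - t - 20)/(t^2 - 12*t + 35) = (t + 4)/(t - 7)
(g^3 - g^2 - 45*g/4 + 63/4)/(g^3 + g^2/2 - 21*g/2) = (g - 3/2)/g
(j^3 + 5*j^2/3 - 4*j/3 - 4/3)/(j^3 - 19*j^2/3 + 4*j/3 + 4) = (j + 2)/(j - 6)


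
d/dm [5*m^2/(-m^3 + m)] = 5*(m^2 + 1)/(m^2 - 1)^2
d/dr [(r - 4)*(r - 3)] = 2*r - 7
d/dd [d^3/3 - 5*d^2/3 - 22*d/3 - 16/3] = d^2 - 10*d/3 - 22/3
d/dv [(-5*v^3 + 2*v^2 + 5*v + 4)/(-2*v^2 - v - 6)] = 2*(5*v^4 + 5*v^3 + 49*v^2 - 4*v - 13)/(4*v^4 + 4*v^3 + 25*v^2 + 12*v + 36)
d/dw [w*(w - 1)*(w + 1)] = 3*w^2 - 1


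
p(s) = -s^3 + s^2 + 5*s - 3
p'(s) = -3*s^2 + 2*s + 5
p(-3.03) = 18.85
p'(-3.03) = -28.60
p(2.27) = 1.81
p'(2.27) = -5.92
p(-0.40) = -4.78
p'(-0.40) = 3.72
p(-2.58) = 7.93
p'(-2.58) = -20.13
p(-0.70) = -5.67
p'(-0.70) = 2.13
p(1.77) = 3.44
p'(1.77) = -0.86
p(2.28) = 1.75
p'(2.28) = -6.04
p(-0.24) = -4.13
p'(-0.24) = 4.35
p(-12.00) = 1809.00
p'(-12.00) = -451.00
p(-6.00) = 219.00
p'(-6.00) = -115.00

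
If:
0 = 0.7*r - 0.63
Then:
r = 0.90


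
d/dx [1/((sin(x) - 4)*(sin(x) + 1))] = (3 - 2*sin(x))*cos(x)/((sin(x) - 4)^2*(sin(x) + 1)^2)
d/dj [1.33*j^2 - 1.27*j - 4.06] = 2.66*j - 1.27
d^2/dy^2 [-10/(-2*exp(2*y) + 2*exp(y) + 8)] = 5*((1 - 4*exp(y))*(-exp(2*y) + exp(y) + 4) - 2*(2*exp(y) - 1)^2*exp(y))*exp(y)/(-exp(2*y) + exp(y) + 4)^3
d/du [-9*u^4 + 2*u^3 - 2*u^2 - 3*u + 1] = -36*u^3 + 6*u^2 - 4*u - 3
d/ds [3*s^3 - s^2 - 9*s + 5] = 9*s^2 - 2*s - 9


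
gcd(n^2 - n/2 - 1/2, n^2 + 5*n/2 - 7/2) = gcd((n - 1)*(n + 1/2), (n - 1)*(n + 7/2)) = n - 1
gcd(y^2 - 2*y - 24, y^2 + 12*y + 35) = 1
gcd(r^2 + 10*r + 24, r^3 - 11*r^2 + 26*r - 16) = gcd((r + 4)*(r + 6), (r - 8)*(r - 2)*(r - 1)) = 1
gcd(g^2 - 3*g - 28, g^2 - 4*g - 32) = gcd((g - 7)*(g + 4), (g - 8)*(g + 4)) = g + 4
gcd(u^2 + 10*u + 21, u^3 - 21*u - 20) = 1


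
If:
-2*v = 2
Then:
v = -1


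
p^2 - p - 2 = (p - 2)*(p + 1)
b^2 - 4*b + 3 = (b - 3)*(b - 1)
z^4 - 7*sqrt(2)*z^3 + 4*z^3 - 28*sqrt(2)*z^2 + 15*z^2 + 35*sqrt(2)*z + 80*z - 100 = (z - 1)*(z + 5)*(z - 5*sqrt(2))*(z - 2*sqrt(2))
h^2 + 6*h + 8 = (h + 2)*(h + 4)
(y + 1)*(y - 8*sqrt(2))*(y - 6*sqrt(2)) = y^3 - 14*sqrt(2)*y^2 + y^2 - 14*sqrt(2)*y + 96*y + 96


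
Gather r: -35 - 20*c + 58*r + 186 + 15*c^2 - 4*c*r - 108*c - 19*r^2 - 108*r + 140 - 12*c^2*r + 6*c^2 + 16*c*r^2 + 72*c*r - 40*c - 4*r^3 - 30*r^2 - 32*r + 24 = 21*c^2 - 168*c - 4*r^3 + r^2*(16*c - 49) + r*(-12*c^2 + 68*c - 82) + 315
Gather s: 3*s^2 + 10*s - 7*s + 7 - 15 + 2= 3*s^2 + 3*s - 6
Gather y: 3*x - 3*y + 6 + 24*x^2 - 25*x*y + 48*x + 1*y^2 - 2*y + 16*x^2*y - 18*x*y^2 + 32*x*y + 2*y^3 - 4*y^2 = 24*x^2 + 51*x + 2*y^3 + y^2*(-18*x - 3) + y*(16*x^2 + 7*x - 5) + 6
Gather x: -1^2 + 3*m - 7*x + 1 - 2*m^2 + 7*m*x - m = -2*m^2 + 2*m + x*(7*m - 7)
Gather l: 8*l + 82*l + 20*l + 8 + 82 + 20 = 110*l + 110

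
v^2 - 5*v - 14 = (v - 7)*(v + 2)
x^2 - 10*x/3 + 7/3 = (x - 7/3)*(x - 1)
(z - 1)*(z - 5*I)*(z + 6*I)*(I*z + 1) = I*z^4 - I*z^3 + 31*I*z^2 + 30*z - 31*I*z - 30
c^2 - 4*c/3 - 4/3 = (c - 2)*(c + 2/3)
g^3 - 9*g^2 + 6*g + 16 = (g - 8)*(g - 2)*(g + 1)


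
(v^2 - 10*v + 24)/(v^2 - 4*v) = (v - 6)/v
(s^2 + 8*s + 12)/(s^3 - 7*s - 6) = (s + 6)/(s^2 - 2*s - 3)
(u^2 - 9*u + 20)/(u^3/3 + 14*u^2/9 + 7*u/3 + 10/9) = 9*(u^2 - 9*u + 20)/(3*u^3 + 14*u^2 + 21*u + 10)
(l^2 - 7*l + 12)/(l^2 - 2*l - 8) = (l - 3)/(l + 2)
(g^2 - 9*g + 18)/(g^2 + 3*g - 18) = (g - 6)/(g + 6)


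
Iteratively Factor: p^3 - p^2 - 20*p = (p)*(p^2 - p - 20) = p*(p + 4)*(p - 5)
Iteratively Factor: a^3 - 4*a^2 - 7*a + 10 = (a - 5)*(a^2 + a - 2) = (a - 5)*(a - 1)*(a + 2)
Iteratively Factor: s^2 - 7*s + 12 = (s - 4)*(s - 3)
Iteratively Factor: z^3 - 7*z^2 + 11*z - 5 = (z - 1)*(z^2 - 6*z + 5) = (z - 5)*(z - 1)*(z - 1)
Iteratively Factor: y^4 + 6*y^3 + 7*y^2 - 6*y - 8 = (y + 4)*(y^3 + 2*y^2 - y - 2) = (y - 1)*(y + 4)*(y^2 + 3*y + 2) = (y - 1)*(y + 1)*(y + 4)*(y + 2)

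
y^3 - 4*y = y*(y - 2)*(y + 2)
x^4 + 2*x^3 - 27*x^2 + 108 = (x - 3)^2*(x + 2)*(x + 6)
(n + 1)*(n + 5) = n^2 + 6*n + 5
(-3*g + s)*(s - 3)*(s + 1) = -3*g*s^2 + 6*g*s + 9*g + s^3 - 2*s^2 - 3*s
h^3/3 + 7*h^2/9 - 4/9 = (h/3 + 1/3)*(h - 2/3)*(h + 2)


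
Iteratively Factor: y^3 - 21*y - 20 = (y + 4)*(y^2 - 4*y - 5) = (y - 5)*(y + 4)*(y + 1)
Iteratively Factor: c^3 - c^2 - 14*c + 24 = (c + 4)*(c^2 - 5*c + 6) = (c - 2)*(c + 4)*(c - 3)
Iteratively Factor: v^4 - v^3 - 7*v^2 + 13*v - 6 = (v + 3)*(v^3 - 4*v^2 + 5*v - 2) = (v - 1)*(v + 3)*(v^2 - 3*v + 2) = (v - 2)*(v - 1)*(v + 3)*(v - 1)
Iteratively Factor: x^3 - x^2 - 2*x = (x)*(x^2 - x - 2) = x*(x + 1)*(x - 2)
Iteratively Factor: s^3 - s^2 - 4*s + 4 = (s - 2)*(s^2 + s - 2) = (s - 2)*(s - 1)*(s + 2)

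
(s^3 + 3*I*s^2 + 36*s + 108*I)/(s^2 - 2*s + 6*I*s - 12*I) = (s^2 - 3*I*s + 18)/(s - 2)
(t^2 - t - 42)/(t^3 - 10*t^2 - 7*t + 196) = (t + 6)/(t^2 - 3*t - 28)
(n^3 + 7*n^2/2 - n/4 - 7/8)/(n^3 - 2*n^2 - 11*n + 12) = (8*n^3 + 28*n^2 - 2*n - 7)/(8*(n^3 - 2*n^2 - 11*n + 12))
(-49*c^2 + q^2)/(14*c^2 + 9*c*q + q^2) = (-7*c + q)/(2*c + q)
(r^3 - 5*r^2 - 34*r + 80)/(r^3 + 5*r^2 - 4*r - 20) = (r - 8)/(r + 2)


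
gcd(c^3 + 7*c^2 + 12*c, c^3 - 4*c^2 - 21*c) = c^2 + 3*c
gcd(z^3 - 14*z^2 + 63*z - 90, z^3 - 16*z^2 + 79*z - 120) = z^2 - 8*z + 15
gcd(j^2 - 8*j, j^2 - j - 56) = j - 8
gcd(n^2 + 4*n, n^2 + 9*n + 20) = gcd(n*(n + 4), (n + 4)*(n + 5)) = n + 4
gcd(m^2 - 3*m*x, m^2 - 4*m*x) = m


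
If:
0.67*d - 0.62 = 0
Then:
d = 0.93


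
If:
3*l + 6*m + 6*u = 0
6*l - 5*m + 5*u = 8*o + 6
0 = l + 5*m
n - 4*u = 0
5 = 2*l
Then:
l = 5/2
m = -1/2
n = -3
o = 31/32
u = -3/4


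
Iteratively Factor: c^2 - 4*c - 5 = (c - 5)*(c + 1)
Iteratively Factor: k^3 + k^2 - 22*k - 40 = (k + 2)*(k^2 - k - 20) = (k - 5)*(k + 2)*(k + 4)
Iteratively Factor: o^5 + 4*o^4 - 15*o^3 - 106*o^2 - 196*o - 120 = (o + 2)*(o^4 + 2*o^3 - 19*o^2 - 68*o - 60) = (o + 2)*(o + 3)*(o^3 - o^2 - 16*o - 20) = (o - 5)*(o + 2)*(o + 3)*(o^2 + 4*o + 4) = (o - 5)*(o + 2)^2*(o + 3)*(o + 2)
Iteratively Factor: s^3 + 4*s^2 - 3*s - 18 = (s + 3)*(s^2 + s - 6) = (s + 3)^2*(s - 2)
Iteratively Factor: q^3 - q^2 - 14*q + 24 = (q + 4)*(q^2 - 5*q + 6) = (q - 3)*(q + 4)*(q - 2)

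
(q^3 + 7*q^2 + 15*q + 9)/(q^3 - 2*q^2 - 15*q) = (q^2 + 4*q + 3)/(q*(q - 5))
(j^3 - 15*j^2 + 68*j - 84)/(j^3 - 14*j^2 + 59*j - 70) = (j - 6)/(j - 5)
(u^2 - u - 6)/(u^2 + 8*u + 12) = (u - 3)/(u + 6)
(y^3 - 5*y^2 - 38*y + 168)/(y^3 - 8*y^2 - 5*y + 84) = (y + 6)/(y + 3)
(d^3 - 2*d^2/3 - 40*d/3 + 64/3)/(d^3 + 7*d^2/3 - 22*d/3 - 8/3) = (3*d - 8)/(3*d + 1)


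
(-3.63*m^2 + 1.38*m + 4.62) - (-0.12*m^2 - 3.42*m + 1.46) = -3.51*m^2 + 4.8*m + 3.16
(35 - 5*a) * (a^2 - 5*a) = -5*a^3 + 60*a^2 - 175*a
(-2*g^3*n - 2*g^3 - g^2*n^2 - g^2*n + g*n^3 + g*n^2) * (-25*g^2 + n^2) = 50*g^5*n + 50*g^5 + 25*g^4*n^2 + 25*g^4*n - 27*g^3*n^3 - 27*g^3*n^2 - g^2*n^4 - g^2*n^3 + g*n^5 + g*n^4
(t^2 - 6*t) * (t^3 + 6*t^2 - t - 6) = t^5 - 37*t^3 + 36*t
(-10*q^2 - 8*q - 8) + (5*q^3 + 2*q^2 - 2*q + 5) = 5*q^3 - 8*q^2 - 10*q - 3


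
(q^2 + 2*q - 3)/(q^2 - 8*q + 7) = (q + 3)/(q - 7)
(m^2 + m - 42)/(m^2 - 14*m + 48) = (m + 7)/(m - 8)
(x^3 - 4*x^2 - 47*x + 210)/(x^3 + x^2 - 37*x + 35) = (x - 6)/(x - 1)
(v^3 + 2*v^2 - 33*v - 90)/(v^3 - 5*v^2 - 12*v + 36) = (v + 5)/(v - 2)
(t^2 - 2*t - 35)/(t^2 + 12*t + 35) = (t - 7)/(t + 7)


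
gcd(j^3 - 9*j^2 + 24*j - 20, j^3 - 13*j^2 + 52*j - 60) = j^2 - 7*j + 10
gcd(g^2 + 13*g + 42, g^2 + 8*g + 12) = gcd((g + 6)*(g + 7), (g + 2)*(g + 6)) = g + 6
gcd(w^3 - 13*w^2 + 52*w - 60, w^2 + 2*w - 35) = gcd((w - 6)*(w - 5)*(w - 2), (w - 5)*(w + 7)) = w - 5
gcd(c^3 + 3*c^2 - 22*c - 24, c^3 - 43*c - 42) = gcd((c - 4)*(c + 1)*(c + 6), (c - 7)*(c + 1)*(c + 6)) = c^2 + 7*c + 6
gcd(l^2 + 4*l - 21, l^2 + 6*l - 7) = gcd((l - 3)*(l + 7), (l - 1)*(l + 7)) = l + 7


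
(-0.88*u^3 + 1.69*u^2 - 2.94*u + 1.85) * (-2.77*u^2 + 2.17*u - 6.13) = 2.4376*u^5 - 6.5909*u^4 + 17.2055*u^3 - 21.864*u^2 + 22.0367*u - 11.3405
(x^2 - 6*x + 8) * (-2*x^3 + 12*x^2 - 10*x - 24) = -2*x^5 + 24*x^4 - 98*x^3 + 132*x^2 + 64*x - 192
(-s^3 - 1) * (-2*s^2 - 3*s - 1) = 2*s^5 + 3*s^4 + s^3 + 2*s^2 + 3*s + 1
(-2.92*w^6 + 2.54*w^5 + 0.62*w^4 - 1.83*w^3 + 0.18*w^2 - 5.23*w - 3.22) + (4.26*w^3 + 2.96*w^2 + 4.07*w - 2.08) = -2.92*w^6 + 2.54*w^5 + 0.62*w^4 + 2.43*w^3 + 3.14*w^2 - 1.16*w - 5.3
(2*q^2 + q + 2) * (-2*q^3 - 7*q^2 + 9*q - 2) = -4*q^5 - 16*q^4 + 7*q^3 - 9*q^2 + 16*q - 4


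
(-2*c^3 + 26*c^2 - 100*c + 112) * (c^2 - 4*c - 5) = -2*c^5 + 34*c^4 - 194*c^3 + 382*c^2 + 52*c - 560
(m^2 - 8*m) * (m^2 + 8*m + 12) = m^4 - 52*m^2 - 96*m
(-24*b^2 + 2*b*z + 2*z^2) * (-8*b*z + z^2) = 192*b^3*z - 40*b^2*z^2 - 14*b*z^3 + 2*z^4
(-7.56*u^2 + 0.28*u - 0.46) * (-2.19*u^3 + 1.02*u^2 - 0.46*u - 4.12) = 16.5564*u^5 - 8.3244*u^4 + 4.7706*u^3 + 30.5492*u^2 - 0.942*u + 1.8952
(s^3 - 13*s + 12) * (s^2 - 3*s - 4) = s^5 - 3*s^4 - 17*s^3 + 51*s^2 + 16*s - 48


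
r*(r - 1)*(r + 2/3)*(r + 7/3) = r^4 + 2*r^3 - 13*r^2/9 - 14*r/9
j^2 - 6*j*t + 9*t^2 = (j - 3*t)^2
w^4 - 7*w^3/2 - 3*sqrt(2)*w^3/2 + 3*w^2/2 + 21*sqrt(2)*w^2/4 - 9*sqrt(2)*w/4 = w*(w - 3)*(w - 1/2)*(w - 3*sqrt(2)/2)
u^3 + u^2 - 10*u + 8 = (u - 2)*(u - 1)*(u + 4)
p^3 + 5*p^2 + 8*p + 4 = (p + 1)*(p + 2)^2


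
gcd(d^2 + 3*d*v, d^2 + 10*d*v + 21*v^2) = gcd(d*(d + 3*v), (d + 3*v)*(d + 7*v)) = d + 3*v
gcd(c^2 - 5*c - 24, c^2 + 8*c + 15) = c + 3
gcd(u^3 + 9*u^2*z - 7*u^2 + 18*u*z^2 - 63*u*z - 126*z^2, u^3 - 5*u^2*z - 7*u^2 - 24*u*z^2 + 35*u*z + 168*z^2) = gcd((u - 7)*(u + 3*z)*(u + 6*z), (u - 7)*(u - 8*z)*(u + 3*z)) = u^2 + 3*u*z - 7*u - 21*z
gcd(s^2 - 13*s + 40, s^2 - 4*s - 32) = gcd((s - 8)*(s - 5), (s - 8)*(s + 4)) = s - 8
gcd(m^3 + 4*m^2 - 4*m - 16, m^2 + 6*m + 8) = m^2 + 6*m + 8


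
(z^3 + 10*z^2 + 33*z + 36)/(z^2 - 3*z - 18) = (z^2 + 7*z + 12)/(z - 6)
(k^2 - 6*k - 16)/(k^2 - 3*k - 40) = (k + 2)/(k + 5)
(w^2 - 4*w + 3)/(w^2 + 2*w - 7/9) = 9*(w^2 - 4*w + 3)/(9*w^2 + 18*w - 7)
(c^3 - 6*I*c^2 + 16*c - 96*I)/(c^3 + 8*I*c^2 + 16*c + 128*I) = (c - 6*I)/(c + 8*I)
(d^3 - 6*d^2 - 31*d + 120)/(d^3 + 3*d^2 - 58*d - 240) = (d - 3)/(d + 6)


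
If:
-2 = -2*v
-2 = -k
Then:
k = 2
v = 1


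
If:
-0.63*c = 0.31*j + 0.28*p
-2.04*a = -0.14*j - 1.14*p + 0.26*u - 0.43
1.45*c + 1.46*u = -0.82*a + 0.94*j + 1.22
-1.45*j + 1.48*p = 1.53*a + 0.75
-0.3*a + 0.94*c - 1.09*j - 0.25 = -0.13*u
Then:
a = 0.48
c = -0.09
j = -0.39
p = 0.62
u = 0.40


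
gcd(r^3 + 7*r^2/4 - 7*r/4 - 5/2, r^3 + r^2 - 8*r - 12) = r + 2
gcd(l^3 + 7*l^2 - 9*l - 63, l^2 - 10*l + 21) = l - 3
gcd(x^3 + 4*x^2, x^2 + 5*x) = x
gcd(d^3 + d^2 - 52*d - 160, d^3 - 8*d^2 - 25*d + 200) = d^2 - 3*d - 40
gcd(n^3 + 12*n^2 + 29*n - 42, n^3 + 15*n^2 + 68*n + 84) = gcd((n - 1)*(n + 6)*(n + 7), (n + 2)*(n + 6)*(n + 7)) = n^2 + 13*n + 42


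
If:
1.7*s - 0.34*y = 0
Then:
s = 0.2*y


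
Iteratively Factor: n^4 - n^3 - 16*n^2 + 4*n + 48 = (n - 2)*(n^3 + n^2 - 14*n - 24) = (n - 2)*(n + 3)*(n^2 - 2*n - 8) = (n - 4)*(n - 2)*(n + 3)*(n + 2)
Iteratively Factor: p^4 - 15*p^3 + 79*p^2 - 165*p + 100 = (p - 5)*(p^3 - 10*p^2 + 29*p - 20) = (p - 5)^2*(p^2 - 5*p + 4) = (p - 5)^2*(p - 4)*(p - 1)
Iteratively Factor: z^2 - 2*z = (z - 2)*(z)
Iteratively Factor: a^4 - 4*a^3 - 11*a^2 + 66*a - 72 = (a + 4)*(a^3 - 8*a^2 + 21*a - 18) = (a - 2)*(a + 4)*(a^2 - 6*a + 9) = (a - 3)*(a - 2)*(a + 4)*(a - 3)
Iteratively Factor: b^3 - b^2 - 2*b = (b - 2)*(b^2 + b) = (b - 2)*(b + 1)*(b)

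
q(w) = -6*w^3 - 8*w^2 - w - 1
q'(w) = -18*w^2 - 16*w - 1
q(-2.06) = 19.56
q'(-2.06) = -44.42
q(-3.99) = 256.76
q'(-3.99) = -223.72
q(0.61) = -5.95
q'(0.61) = -17.46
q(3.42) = -338.00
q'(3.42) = -266.26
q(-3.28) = 127.94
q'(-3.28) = -142.17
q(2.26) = -113.38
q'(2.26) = -129.10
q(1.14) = -21.43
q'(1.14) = -42.63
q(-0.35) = -1.37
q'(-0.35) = 2.40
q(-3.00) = 92.00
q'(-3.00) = -115.00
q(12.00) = -11533.00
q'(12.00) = -2785.00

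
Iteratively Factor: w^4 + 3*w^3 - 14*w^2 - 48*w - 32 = (w + 1)*(w^3 + 2*w^2 - 16*w - 32) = (w - 4)*(w + 1)*(w^2 + 6*w + 8) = (w - 4)*(w + 1)*(w + 2)*(w + 4)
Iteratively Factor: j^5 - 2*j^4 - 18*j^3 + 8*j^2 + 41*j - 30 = (j + 3)*(j^4 - 5*j^3 - 3*j^2 + 17*j - 10) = (j - 5)*(j + 3)*(j^3 - 3*j + 2) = (j - 5)*(j - 1)*(j + 3)*(j^2 + j - 2) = (j - 5)*(j - 1)*(j + 2)*(j + 3)*(j - 1)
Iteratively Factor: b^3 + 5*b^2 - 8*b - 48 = (b + 4)*(b^2 + b - 12) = (b - 3)*(b + 4)*(b + 4)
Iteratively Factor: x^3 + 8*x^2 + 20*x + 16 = (x + 2)*(x^2 + 6*x + 8) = (x + 2)*(x + 4)*(x + 2)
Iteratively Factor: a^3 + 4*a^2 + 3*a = (a)*(a^2 + 4*a + 3) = a*(a + 3)*(a + 1)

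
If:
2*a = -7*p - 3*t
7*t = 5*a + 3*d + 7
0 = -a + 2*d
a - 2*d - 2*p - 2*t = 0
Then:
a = -7/3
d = -7/6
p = 7/6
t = -7/6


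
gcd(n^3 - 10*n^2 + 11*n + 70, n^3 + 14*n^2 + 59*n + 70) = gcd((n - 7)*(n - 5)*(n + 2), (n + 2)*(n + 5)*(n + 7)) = n + 2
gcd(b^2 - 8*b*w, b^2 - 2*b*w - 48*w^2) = -b + 8*w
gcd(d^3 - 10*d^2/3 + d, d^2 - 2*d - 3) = d - 3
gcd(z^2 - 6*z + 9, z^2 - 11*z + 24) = z - 3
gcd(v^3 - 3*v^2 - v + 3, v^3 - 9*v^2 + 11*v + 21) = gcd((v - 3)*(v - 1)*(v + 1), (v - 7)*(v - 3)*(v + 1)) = v^2 - 2*v - 3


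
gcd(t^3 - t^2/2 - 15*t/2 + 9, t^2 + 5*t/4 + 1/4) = 1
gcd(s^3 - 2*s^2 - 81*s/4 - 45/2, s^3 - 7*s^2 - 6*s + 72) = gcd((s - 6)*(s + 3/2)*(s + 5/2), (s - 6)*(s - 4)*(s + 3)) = s - 6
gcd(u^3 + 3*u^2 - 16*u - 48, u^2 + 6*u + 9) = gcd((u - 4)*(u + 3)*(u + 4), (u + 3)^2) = u + 3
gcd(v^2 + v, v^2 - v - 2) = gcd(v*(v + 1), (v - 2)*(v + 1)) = v + 1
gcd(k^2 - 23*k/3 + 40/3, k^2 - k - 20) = k - 5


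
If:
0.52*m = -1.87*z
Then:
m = -3.59615384615385*z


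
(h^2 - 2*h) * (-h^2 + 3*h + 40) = -h^4 + 5*h^3 + 34*h^2 - 80*h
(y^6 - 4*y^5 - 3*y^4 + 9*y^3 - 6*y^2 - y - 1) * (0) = 0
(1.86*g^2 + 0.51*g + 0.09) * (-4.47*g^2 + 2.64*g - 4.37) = -8.3142*g^4 + 2.6307*g^3 - 7.1841*g^2 - 1.9911*g - 0.3933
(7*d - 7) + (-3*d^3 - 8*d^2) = -3*d^3 - 8*d^2 + 7*d - 7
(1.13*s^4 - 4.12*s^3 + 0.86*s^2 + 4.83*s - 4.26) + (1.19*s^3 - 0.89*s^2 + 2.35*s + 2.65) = 1.13*s^4 - 2.93*s^3 - 0.03*s^2 + 7.18*s - 1.61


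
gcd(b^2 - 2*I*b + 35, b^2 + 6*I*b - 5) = b + 5*I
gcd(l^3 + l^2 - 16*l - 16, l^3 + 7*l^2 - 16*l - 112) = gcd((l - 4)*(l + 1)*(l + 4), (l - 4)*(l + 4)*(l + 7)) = l^2 - 16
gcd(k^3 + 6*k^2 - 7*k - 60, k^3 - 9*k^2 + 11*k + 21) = k - 3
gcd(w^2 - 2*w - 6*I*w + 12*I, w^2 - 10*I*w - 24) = w - 6*I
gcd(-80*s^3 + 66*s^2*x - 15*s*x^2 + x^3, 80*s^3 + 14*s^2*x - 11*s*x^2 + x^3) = 40*s^2 - 13*s*x + x^2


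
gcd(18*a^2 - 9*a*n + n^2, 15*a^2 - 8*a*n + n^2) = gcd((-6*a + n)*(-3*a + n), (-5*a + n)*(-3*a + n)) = 3*a - n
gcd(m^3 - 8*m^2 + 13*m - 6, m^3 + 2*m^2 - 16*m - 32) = 1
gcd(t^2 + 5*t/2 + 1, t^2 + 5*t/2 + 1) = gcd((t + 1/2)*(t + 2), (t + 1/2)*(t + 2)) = t^2 + 5*t/2 + 1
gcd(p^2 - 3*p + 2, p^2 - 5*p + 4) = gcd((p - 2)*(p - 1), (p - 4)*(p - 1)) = p - 1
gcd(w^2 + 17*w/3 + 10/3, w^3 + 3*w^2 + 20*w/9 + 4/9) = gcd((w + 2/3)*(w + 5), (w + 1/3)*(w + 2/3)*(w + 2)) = w + 2/3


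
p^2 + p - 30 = (p - 5)*(p + 6)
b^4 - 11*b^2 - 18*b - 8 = (b - 4)*(b + 1)^2*(b + 2)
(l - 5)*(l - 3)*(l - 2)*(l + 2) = l^4 - 8*l^3 + 11*l^2 + 32*l - 60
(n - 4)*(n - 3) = n^2 - 7*n + 12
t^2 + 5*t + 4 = (t + 1)*(t + 4)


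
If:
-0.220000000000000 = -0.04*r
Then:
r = 5.50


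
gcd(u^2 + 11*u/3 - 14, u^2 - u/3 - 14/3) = u - 7/3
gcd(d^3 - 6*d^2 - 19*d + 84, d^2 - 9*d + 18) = d - 3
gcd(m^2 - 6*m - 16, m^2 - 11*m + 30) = 1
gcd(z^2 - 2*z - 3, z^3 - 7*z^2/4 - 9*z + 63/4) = z - 3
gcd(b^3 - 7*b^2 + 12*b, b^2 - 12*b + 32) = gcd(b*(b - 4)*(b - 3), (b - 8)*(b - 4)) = b - 4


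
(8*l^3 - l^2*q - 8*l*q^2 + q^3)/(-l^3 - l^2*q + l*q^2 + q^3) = (-8*l + q)/(l + q)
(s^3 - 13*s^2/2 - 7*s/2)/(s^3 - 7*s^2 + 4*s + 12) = s*(2*s^2 - 13*s - 7)/(2*(s^3 - 7*s^2 + 4*s + 12))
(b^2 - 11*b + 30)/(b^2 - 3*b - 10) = (b - 6)/(b + 2)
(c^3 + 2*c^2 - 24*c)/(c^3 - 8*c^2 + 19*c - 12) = c*(c + 6)/(c^2 - 4*c + 3)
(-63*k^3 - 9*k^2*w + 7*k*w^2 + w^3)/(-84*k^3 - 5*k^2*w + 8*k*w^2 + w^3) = (3*k + w)/(4*k + w)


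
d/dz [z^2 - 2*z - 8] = 2*z - 2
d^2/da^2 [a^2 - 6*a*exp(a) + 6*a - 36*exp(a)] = -6*a*exp(a) - 48*exp(a) + 2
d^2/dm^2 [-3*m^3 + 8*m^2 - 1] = 16 - 18*m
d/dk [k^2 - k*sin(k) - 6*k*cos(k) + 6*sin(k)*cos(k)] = 6*k*sin(k) - k*cos(k) + 2*k - sin(k) - 6*cos(k) + 6*cos(2*k)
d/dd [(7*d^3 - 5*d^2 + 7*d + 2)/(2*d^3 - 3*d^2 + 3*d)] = (-11*d^4 + 14*d^3 - 6*d^2 + 12*d - 6)/(d^2*(4*d^4 - 12*d^3 + 21*d^2 - 18*d + 9))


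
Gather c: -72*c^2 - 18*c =-72*c^2 - 18*c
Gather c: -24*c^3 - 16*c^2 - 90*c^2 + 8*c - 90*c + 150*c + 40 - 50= -24*c^3 - 106*c^2 + 68*c - 10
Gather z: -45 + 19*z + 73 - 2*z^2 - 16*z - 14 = -2*z^2 + 3*z + 14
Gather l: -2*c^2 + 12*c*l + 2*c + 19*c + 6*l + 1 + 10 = -2*c^2 + 21*c + l*(12*c + 6) + 11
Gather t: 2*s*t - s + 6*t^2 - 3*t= -s + 6*t^2 + t*(2*s - 3)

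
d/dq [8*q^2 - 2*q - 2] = 16*q - 2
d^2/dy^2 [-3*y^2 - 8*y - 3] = -6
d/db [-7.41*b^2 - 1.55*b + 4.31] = -14.82*b - 1.55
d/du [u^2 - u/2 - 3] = 2*u - 1/2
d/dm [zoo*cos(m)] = zoo*sin(m)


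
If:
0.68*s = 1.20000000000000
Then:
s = 1.76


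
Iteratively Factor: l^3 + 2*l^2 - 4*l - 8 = (l - 2)*(l^2 + 4*l + 4) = (l - 2)*(l + 2)*(l + 2)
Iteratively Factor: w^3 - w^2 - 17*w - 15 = (w - 5)*(w^2 + 4*w + 3) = (w - 5)*(w + 3)*(w + 1)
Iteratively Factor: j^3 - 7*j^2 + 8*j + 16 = (j + 1)*(j^2 - 8*j + 16) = (j - 4)*(j + 1)*(j - 4)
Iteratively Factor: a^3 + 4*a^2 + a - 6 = (a + 2)*(a^2 + 2*a - 3) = (a - 1)*(a + 2)*(a + 3)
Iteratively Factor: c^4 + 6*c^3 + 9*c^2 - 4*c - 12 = (c + 2)*(c^3 + 4*c^2 + c - 6) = (c - 1)*(c + 2)*(c^2 + 5*c + 6) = (c - 1)*(c + 2)^2*(c + 3)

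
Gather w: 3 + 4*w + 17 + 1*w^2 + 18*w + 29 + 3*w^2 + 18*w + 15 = 4*w^2 + 40*w + 64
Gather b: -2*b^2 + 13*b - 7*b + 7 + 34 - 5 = -2*b^2 + 6*b + 36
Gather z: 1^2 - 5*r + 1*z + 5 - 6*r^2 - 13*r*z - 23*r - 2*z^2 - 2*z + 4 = -6*r^2 - 28*r - 2*z^2 + z*(-13*r - 1) + 10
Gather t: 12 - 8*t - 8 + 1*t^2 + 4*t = t^2 - 4*t + 4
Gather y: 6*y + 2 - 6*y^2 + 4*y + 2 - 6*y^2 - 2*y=-12*y^2 + 8*y + 4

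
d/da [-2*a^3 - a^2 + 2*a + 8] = -6*a^2 - 2*a + 2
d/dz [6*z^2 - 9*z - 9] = 12*z - 9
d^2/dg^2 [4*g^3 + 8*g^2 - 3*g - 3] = 24*g + 16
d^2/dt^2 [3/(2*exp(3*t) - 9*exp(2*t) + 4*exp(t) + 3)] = 6*((-9*exp(2*t) + 18*exp(t) - 2)*(2*exp(3*t) - 9*exp(2*t) + 4*exp(t) + 3) + 4*(3*exp(2*t) - 9*exp(t) + 2)^2*exp(t))*exp(t)/(2*exp(3*t) - 9*exp(2*t) + 4*exp(t) + 3)^3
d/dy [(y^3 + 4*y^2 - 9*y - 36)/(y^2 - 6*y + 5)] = (y^4 - 12*y^3 + 112*y - 261)/(y^4 - 12*y^3 + 46*y^2 - 60*y + 25)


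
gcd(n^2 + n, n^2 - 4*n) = n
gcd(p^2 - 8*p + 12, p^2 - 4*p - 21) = 1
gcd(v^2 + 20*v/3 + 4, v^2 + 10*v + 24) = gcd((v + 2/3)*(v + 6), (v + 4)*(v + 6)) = v + 6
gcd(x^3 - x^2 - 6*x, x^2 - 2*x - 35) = 1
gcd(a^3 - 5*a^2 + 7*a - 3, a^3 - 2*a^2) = 1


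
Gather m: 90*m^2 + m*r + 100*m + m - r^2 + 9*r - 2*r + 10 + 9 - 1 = 90*m^2 + m*(r + 101) - r^2 + 7*r + 18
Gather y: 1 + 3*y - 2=3*y - 1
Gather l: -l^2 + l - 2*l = -l^2 - l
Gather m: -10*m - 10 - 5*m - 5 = -15*m - 15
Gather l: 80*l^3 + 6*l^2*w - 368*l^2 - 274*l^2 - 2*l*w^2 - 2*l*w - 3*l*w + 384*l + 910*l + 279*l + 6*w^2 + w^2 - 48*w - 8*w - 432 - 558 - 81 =80*l^3 + l^2*(6*w - 642) + l*(-2*w^2 - 5*w + 1573) + 7*w^2 - 56*w - 1071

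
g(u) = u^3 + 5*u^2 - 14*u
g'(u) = 3*u^2 + 10*u - 14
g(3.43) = 51.16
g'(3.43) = 55.59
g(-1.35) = 25.55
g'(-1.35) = -22.03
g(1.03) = -8.02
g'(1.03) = -0.52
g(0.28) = -3.51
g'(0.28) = -10.96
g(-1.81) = 35.79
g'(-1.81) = -22.27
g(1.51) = -6.30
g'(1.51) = 7.94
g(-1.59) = 30.88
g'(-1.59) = -22.32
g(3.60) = 61.06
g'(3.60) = 60.88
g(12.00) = 2280.00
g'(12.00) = 538.00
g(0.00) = 0.00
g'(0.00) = -14.00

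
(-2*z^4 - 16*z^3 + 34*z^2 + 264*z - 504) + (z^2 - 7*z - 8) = -2*z^4 - 16*z^3 + 35*z^2 + 257*z - 512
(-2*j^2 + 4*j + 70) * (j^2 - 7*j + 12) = -2*j^4 + 18*j^3 + 18*j^2 - 442*j + 840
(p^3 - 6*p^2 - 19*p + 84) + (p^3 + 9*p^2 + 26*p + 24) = 2*p^3 + 3*p^2 + 7*p + 108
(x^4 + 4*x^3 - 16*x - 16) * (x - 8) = x^5 - 4*x^4 - 32*x^3 - 16*x^2 + 112*x + 128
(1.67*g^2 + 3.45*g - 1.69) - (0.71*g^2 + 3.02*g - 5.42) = 0.96*g^2 + 0.43*g + 3.73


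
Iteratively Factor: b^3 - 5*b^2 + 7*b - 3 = (b - 3)*(b^2 - 2*b + 1) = (b - 3)*(b - 1)*(b - 1)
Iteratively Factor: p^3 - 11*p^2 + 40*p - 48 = (p - 3)*(p^2 - 8*p + 16) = (p - 4)*(p - 3)*(p - 4)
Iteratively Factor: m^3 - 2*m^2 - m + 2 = (m - 2)*(m^2 - 1) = (m - 2)*(m + 1)*(m - 1)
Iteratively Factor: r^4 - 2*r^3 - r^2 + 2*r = (r)*(r^3 - 2*r^2 - r + 2) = r*(r - 1)*(r^2 - r - 2) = r*(r - 1)*(r + 1)*(r - 2)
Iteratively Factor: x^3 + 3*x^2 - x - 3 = (x - 1)*(x^2 + 4*x + 3) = (x - 1)*(x + 3)*(x + 1)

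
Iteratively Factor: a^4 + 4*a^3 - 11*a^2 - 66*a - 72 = (a + 3)*(a^3 + a^2 - 14*a - 24) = (a - 4)*(a + 3)*(a^2 + 5*a + 6) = (a - 4)*(a + 2)*(a + 3)*(a + 3)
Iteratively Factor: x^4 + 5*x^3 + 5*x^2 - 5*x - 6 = (x - 1)*(x^3 + 6*x^2 + 11*x + 6) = (x - 1)*(x + 2)*(x^2 + 4*x + 3) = (x - 1)*(x + 2)*(x + 3)*(x + 1)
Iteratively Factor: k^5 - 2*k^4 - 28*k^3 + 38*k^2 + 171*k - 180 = (k - 1)*(k^4 - k^3 - 29*k^2 + 9*k + 180) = (k - 1)*(k + 4)*(k^3 - 5*k^2 - 9*k + 45) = (k - 1)*(k + 3)*(k + 4)*(k^2 - 8*k + 15) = (k - 5)*(k - 1)*(k + 3)*(k + 4)*(k - 3)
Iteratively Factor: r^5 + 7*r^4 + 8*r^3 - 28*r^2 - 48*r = (r + 4)*(r^4 + 3*r^3 - 4*r^2 - 12*r) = (r + 3)*(r + 4)*(r^3 - 4*r) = (r - 2)*(r + 3)*(r + 4)*(r^2 + 2*r) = (r - 2)*(r + 2)*(r + 3)*(r + 4)*(r)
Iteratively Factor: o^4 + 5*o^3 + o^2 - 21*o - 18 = (o + 3)*(o^3 + 2*o^2 - 5*o - 6) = (o + 3)^2*(o^2 - o - 2) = (o - 2)*(o + 3)^2*(o + 1)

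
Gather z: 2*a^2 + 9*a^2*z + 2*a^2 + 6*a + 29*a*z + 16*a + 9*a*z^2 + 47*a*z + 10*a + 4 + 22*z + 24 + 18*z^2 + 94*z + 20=4*a^2 + 32*a + z^2*(9*a + 18) + z*(9*a^2 + 76*a + 116) + 48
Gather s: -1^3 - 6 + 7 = 0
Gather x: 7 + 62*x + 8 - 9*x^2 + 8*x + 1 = -9*x^2 + 70*x + 16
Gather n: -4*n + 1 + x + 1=-4*n + x + 2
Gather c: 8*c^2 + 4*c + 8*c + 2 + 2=8*c^2 + 12*c + 4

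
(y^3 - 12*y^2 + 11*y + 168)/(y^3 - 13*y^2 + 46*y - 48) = (y^2 - 4*y - 21)/(y^2 - 5*y + 6)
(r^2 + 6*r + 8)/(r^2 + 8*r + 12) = (r + 4)/(r + 6)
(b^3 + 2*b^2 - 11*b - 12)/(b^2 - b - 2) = (b^2 + b - 12)/(b - 2)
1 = 1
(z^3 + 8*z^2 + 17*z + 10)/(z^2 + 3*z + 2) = z + 5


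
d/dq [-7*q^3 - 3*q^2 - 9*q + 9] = -21*q^2 - 6*q - 9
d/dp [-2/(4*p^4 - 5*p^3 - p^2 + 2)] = 2*p*(16*p^2 - 15*p - 2)/(4*p^4 - 5*p^3 - p^2 + 2)^2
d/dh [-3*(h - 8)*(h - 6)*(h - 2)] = -9*h^2 + 96*h - 228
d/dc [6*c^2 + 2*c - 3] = 12*c + 2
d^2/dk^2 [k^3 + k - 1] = 6*k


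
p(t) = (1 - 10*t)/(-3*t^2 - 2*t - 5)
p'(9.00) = -0.03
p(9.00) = 0.33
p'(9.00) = -0.03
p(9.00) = 0.33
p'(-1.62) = -0.39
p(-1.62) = -1.79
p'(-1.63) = -0.40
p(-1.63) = -1.78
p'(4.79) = -0.09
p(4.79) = 0.56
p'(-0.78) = 1.05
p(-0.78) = -1.67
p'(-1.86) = -0.46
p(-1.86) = -1.68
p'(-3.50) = -0.28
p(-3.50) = -1.04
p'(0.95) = 0.33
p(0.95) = 0.88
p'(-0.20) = 2.23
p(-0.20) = -0.64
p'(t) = (1 - 10*t)*(6*t + 2)/(-3*t^2 - 2*t - 5)^2 - 10/(-3*t^2 - 2*t - 5)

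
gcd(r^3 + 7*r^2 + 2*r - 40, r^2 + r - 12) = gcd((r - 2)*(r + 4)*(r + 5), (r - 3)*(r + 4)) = r + 4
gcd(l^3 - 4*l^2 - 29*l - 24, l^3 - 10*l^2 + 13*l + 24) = l^2 - 7*l - 8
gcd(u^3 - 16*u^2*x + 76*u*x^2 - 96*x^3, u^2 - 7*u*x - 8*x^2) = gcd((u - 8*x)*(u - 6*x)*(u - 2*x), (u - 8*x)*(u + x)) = -u + 8*x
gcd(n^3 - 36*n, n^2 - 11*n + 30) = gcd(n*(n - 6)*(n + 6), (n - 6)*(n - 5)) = n - 6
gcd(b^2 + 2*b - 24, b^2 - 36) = b + 6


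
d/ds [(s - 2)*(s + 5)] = 2*s + 3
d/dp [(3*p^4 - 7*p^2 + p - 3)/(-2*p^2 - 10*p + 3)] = 3*(-4*p^5 - 30*p^4 + 12*p^3 + 24*p^2 - 18*p - 9)/(4*p^4 + 40*p^3 + 88*p^2 - 60*p + 9)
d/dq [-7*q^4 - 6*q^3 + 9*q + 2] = -28*q^3 - 18*q^2 + 9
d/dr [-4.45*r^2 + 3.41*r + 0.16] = 3.41 - 8.9*r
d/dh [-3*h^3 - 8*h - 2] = -9*h^2 - 8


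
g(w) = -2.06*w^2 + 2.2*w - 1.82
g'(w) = 2.2 - 4.12*w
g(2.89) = -12.67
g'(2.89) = -9.71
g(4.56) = -34.62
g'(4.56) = -16.59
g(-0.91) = -5.53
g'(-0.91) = 5.95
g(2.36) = -8.10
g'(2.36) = -7.52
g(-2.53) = -20.57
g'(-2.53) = 12.62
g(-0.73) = -4.52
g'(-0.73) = 5.21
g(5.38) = -49.61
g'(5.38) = -19.97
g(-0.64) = -4.07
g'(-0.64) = 4.84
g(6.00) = -62.78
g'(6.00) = -22.52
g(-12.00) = -324.86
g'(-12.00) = 51.64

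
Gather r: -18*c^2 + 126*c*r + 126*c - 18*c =-18*c^2 + 126*c*r + 108*c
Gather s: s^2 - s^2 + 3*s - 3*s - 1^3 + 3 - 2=0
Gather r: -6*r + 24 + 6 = 30 - 6*r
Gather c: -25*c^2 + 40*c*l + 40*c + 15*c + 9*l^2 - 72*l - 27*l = -25*c^2 + c*(40*l + 55) + 9*l^2 - 99*l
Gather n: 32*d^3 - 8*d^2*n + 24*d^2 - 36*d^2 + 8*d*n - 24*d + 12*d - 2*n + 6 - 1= 32*d^3 - 12*d^2 - 12*d + n*(-8*d^2 + 8*d - 2) + 5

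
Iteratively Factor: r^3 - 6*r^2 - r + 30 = (r + 2)*(r^2 - 8*r + 15) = (r - 5)*(r + 2)*(r - 3)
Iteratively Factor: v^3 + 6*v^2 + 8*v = (v + 2)*(v^2 + 4*v) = v*(v + 2)*(v + 4)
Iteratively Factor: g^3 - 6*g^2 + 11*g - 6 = (g - 1)*(g^2 - 5*g + 6) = (g - 3)*(g - 1)*(g - 2)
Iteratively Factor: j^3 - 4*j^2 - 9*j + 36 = (j - 3)*(j^2 - j - 12) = (j - 3)*(j + 3)*(j - 4)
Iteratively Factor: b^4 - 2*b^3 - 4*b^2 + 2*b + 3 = (b - 1)*(b^3 - b^2 - 5*b - 3) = (b - 1)*(b + 1)*(b^2 - 2*b - 3) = (b - 3)*(b - 1)*(b + 1)*(b + 1)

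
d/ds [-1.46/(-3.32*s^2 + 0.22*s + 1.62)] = (0.3212 - 9.6944*s)/(-3.32*s^2 + 0.22*s + 1.62)^2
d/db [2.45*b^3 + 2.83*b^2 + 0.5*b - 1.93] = 7.35*b^2 + 5.66*b + 0.5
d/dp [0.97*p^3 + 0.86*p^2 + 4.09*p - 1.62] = 2.91*p^2 + 1.72*p + 4.09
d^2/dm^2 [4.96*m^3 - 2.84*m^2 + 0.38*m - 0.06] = 29.76*m - 5.68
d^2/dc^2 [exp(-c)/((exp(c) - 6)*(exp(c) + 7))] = (9*exp(4*c) + 11*exp(3*c) - 80*exp(2*c) - 126*exp(c) + 1764)*exp(-c)/(exp(6*c) + 3*exp(5*c) - 123*exp(4*c) - 251*exp(3*c) + 5166*exp(2*c) + 5292*exp(c) - 74088)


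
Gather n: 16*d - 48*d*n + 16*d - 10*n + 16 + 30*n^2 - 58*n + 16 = 32*d + 30*n^2 + n*(-48*d - 68) + 32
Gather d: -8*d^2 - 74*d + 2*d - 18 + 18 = -8*d^2 - 72*d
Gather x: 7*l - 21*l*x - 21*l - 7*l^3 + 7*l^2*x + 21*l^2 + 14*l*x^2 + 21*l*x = -7*l^3 + 7*l^2*x + 21*l^2 + 14*l*x^2 - 14*l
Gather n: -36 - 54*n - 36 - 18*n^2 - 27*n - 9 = -18*n^2 - 81*n - 81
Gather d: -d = -d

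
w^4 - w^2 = w^2*(w - 1)*(w + 1)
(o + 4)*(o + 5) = o^2 + 9*o + 20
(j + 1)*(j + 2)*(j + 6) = j^3 + 9*j^2 + 20*j + 12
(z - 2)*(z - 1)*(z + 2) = z^3 - z^2 - 4*z + 4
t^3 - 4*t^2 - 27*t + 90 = (t - 6)*(t - 3)*(t + 5)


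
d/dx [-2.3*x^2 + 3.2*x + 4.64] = 3.2 - 4.6*x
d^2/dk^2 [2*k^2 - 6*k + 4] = 4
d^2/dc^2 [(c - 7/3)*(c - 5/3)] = 2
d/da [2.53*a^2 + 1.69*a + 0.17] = 5.06*a + 1.69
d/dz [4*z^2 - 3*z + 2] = 8*z - 3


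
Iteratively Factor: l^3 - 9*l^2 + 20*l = (l - 4)*(l^2 - 5*l) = l*(l - 4)*(l - 5)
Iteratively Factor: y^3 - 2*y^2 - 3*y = (y - 3)*(y^2 + y) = y*(y - 3)*(y + 1)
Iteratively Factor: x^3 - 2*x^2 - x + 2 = (x - 1)*(x^2 - x - 2) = (x - 2)*(x - 1)*(x + 1)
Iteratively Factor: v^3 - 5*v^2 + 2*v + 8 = (v + 1)*(v^2 - 6*v + 8) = (v - 2)*(v + 1)*(v - 4)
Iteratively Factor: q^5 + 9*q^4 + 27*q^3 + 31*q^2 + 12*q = (q + 3)*(q^4 + 6*q^3 + 9*q^2 + 4*q) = (q + 1)*(q + 3)*(q^3 + 5*q^2 + 4*q) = (q + 1)^2*(q + 3)*(q^2 + 4*q) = (q + 1)^2*(q + 3)*(q + 4)*(q)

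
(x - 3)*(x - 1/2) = x^2 - 7*x/2 + 3/2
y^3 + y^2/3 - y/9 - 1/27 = (y - 1/3)*(y + 1/3)^2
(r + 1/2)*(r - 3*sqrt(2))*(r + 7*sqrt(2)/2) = r^3 + r^2/2 + sqrt(2)*r^2/2 - 21*r + sqrt(2)*r/4 - 21/2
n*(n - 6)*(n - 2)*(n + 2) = n^4 - 6*n^3 - 4*n^2 + 24*n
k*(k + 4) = k^2 + 4*k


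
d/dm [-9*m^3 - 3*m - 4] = -27*m^2 - 3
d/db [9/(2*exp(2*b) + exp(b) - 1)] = (-36*exp(b) - 9)*exp(b)/(2*exp(2*b) + exp(b) - 1)^2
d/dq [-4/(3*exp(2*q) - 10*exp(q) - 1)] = (24*exp(q) - 40)*exp(q)/(-3*exp(2*q) + 10*exp(q) + 1)^2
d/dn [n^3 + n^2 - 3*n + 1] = 3*n^2 + 2*n - 3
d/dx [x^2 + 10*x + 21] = 2*x + 10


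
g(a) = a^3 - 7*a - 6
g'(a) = 3*a^2 - 7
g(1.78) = -12.82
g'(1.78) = 2.51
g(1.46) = -13.11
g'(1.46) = -0.61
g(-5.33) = -120.11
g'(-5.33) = 78.23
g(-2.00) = 0.00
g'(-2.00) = 5.00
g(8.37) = 521.79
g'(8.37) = 203.17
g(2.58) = -6.89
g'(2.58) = 12.97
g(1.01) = -12.04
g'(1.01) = -3.94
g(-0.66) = -1.67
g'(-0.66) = -5.69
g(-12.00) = -1650.00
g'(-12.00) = 425.00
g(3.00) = 0.00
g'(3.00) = 20.00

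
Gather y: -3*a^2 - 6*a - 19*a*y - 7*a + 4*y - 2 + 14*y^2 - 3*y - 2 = -3*a^2 - 13*a + 14*y^2 + y*(1 - 19*a) - 4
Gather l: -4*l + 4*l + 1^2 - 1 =0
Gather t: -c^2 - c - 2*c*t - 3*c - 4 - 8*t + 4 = -c^2 - 4*c + t*(-2*c - 8)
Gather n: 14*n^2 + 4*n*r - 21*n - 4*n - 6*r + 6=14*n^2 + n*(4*r - 25) - 6*r + 6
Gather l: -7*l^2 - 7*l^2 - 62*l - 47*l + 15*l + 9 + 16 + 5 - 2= -14*l^2 - 94*l + 28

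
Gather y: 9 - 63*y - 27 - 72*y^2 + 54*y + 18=-72*y^2 - 9*y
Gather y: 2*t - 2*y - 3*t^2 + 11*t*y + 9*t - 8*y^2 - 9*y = -3*t^2 + 11*t - 8*y^2 + y*(11*t - 11)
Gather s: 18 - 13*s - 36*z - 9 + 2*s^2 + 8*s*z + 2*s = 2*s^2 + s*(8*z - 11) - 36*z + 9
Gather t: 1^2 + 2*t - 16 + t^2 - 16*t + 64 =t^2 - 14*t + 49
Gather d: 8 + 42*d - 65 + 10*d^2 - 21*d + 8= 10*d^2 + 21*d - 49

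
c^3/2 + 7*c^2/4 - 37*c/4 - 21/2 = (c/2 + 1/2)*(c - 7/2)*(c + 6)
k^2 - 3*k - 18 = (k - 6)*(k + 3)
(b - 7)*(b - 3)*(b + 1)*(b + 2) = b^4 - 7*b^3 - 7*b^2 + 43*b + 42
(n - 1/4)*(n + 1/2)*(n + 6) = n^3 + 25*n^2/4 + 11*n/8 - 3/4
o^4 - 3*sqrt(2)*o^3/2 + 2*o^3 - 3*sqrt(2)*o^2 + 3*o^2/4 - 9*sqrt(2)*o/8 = o*(o + 1/2)*(o + 3/2)*(o - 3*sqrt(2)/2)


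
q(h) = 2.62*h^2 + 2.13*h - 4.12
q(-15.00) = 553.43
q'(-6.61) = -32.51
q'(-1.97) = -8.19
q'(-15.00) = -76.47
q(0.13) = -3.80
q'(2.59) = 15.70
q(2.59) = 18.97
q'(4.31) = 24.71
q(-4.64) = 42.40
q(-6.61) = 96.27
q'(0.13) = 2.81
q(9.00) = 227.27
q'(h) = 5.24*h + 2.13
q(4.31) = 53.73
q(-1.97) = 1.85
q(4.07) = 47.95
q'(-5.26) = -25.43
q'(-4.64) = -22.18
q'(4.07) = 23.46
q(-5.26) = 57.17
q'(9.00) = 49.29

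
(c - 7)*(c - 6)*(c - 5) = c^3 - 18*c^2 + 107*c - 210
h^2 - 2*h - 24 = (h - 6)*(h + 4)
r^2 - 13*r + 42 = (r - 7)*(r - 6)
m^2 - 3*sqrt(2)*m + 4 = (m - 2*sqrt(2))*(m - sqrt(2))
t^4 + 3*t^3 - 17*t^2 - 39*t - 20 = (t - 4)*(t + 1)^2*(t + 5)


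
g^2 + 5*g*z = g*(g + 5*z)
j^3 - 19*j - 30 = (j - 5)*(j + 2)*(j + 3)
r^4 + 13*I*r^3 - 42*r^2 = r^2*(r + 6*I)*(r + 7*I)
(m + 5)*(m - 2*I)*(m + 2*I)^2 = m^4 + 5*m^3 + 2*I*m^3 + 4*m^2 + 10*I*m^2 + 20*m + 8*I*m + 40*I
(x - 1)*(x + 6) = x^2 + 5*x - 6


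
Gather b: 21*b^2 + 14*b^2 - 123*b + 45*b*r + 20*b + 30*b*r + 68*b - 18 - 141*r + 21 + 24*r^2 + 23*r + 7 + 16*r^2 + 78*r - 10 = 35*b^2 + b*(75*r - 35) + 40*r^2 - 40*r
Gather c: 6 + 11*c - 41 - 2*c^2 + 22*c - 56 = -2*c^2 + 33*c - 91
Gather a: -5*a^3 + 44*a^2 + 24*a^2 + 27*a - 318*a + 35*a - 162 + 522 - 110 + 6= -5*a^3 + 68*a^2 - 256*a + 256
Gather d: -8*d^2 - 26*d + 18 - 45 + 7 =-8*d^2 - 26*d - 20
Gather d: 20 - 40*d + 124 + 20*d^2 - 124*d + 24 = 20*d^2 - 164*d + 168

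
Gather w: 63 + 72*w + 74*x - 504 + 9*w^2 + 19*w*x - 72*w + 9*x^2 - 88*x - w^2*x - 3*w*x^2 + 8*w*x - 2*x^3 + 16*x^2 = w^2*(9 - x) + w*(-3*x^2 + 27*x) - 2*x^3 + 25*x^2 - 14*x - 441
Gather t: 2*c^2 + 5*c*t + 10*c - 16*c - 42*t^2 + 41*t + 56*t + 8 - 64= 2*c^2 - 6*c - 42*t^2 + t*(5*c + 97) - 56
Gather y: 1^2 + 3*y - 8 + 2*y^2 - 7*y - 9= 2*y^2 - 4*y - 16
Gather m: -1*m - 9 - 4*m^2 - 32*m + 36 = -4*m^2 - 33*m + 27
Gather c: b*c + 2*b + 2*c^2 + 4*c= 2*b + 2*c^2 + c*(b + 4)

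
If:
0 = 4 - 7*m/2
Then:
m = 8/7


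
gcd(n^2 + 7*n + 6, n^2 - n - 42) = n + 6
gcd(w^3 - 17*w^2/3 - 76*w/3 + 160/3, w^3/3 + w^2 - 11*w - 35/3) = 1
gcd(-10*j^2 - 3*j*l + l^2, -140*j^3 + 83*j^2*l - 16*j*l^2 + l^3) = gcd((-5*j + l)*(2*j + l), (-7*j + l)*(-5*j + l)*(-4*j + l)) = 5*j - l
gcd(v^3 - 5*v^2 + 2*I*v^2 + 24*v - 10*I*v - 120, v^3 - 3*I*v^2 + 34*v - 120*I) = v^2 + 2*I*v + 24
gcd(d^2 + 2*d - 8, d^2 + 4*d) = d + 4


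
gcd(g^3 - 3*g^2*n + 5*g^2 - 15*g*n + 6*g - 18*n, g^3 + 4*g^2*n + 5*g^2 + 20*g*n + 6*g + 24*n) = g^2 + 5*g + 6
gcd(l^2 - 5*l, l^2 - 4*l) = l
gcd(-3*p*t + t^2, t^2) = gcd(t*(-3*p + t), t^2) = t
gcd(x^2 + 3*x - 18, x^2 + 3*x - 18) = x^2 + 3*x - 18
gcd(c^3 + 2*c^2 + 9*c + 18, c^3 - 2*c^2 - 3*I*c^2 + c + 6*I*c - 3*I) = c - 3*I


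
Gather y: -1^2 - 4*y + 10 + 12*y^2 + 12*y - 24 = 12*y^2 + 8*y - 15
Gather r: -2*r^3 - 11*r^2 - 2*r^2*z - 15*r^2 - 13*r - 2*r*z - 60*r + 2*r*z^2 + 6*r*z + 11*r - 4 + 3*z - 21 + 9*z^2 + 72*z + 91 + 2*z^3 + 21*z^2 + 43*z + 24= -2*r^3 + r^2*(-2*z - 26) + r*(2*z^2 + 4*z - 62) + 2*z^3 + 30*z^2 + 118*z + 90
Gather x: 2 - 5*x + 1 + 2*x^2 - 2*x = 2*x^2 - 7*x + 3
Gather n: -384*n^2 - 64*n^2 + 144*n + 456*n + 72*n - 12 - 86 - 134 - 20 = -448*n^2 + 672*n - 252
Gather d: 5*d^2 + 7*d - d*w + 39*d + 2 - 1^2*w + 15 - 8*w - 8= 5*d^2 + d*(46 - w) - 9*w + 9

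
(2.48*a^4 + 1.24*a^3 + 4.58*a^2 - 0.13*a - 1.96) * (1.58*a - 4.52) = 3.9184*a^5 - 9.2504*a^4 + 1.6316*a^3 - 20.907*a^2 - 2.5092*a + 8.8592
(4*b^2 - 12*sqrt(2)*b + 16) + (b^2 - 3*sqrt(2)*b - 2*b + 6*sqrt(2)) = 5*b^2 - 15*sqrt(2)*b - 2*b + 6*sqrt(2) + 16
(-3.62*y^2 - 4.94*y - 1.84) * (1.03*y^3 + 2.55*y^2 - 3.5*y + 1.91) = -3.7286*y^5 - 14.3192*y^4 - 1.8222*y^3 + 5.6838*y^2 - 2.9954*y - 3.5144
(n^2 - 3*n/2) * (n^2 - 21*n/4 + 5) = n^4 - 27*n^3/4 + 103*n^2/8 - 15*n/2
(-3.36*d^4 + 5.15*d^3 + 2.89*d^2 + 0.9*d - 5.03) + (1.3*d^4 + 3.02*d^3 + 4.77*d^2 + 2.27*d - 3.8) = -2.06*d^4 + 8.17*d^3 + 7.66*d^2 + 3.17*d - 8.83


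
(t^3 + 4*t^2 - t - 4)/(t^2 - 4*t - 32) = (t^2 - 1)/(t - 8)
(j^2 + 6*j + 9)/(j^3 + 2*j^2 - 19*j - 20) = (j^2 + 6*j + 9)/(j^3 + 2*j^2 - 19*j - 20)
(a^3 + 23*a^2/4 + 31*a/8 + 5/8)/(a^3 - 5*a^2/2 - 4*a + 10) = (8*a^3 + 46*a^2 + 31*a + 5)/(4*(2*a^3 - 5*a^2 - 8*a + 20))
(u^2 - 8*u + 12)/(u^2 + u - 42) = (u - 2)/(u + 7)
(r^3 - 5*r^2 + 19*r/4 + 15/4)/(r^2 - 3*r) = r - 2 - 5/(4*r)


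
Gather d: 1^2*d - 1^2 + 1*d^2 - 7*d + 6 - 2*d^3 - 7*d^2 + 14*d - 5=-2*d^3 - 6*d^2 + 8*d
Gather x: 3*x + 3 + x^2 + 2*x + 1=x^2 + 5*x + 4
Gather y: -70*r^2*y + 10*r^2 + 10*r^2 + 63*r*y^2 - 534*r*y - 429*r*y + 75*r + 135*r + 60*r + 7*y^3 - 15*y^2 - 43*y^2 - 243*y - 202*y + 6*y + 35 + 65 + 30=20*r^2 + 270*r + 7*y^3 + y^2*(63*r - 58) + y*(-70*r^2 - 963*r - 439) + 130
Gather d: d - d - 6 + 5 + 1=0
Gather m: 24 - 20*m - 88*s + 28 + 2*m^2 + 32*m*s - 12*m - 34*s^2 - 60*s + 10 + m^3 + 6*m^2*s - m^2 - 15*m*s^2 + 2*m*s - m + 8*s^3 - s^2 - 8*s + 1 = m^3 + m^2*(6*s + 1) + m*(-15*s^2 + 34*s - 33) + 8*s^3 - 35*s^2 - 156*s + 63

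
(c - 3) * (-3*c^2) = -3*c^3 + 9*c^2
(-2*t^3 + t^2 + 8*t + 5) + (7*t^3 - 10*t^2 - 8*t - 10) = 5*t^3 - 9*t^2 - 5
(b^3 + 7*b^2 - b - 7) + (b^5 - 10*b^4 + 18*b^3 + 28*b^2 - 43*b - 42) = b^5 - 10*b^4 + 19*b^3 + 35*b^2 - 44*b - 49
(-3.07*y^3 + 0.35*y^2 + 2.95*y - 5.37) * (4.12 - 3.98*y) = 12.2186*y^4 - 14.0414*y^3 - 10.299*y^2 + 33.5266*y - 22.1244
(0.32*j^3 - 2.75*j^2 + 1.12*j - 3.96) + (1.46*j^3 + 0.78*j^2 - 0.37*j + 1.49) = 1.78*j^3 - 1.97*j^2 + 0.75*j - 2.47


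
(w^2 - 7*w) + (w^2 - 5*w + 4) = 2*w^2 - 12*w + 4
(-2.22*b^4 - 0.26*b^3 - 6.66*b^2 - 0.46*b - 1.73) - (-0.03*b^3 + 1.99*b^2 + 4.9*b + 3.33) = -2.22*b^4 - 0.23*b^3 - 8.65*b^2 - 5.36*b - 5.06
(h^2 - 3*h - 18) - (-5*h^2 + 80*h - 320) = 6*h^2 - 83*h + 302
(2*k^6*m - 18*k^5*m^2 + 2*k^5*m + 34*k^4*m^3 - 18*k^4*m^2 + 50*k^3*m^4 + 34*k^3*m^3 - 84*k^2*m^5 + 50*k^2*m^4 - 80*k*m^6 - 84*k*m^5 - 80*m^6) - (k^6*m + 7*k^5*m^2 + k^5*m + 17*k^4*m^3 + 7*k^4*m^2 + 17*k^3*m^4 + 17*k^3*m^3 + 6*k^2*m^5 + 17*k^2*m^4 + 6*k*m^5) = k^6*m - 25*k^5*m^2 + k^5*m + 17*k^4*m^3 - 25*k^4*m^2 + 33*k^3*m^4 + 17*k^3*m^3 - 90*k^2*m^5 + 33*k^2*m^4 - 80*k*m^6 - 90*k*m^5 - 80*m^6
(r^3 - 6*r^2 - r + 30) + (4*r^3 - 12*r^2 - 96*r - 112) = 5*r^3 - 18*r^2 - 97*r - 82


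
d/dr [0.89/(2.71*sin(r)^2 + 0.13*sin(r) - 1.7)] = -(4.8238*sin(r) + 0.1157)*cos(r)/(2.71*sin(r)^2 + 0.13*sin(r) - 1.7)^2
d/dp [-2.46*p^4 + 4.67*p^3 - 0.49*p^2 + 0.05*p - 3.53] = -9.84*p^3 + 14.01*p^2 - 0.98*p + 0.05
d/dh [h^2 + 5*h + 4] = 2*h + 5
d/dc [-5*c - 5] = -5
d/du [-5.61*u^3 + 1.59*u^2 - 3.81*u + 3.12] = -16.83*u^2 + 3.18*u - 3.81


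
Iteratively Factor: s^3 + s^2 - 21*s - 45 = (s - 5)*(s^2 + 6*s + 9) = (s - 5)*(s + 3)*(s + 3)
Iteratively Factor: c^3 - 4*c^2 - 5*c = (c)*(c^2 - 4*c - 5) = c*(c + 1)*(c - 5)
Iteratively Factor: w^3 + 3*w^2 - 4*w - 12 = (w + 2)*(w^2 + w - 6) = (w + 2)*(w + 3)*(w - 2)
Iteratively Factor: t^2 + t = (t)*(t + 1)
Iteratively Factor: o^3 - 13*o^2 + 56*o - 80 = (o - 4)*(o^2 - 9*o + 20) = (o - 5)*(o - 4)*(o - 4)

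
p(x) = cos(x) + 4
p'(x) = -sin(x)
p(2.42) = 3.25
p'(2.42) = -0.66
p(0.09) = 5.00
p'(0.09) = -0.09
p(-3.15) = 3.00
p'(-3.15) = -0.01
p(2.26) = 3.36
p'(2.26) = -0.77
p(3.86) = 3.25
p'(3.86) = 0.66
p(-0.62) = 4.81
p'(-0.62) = 0.58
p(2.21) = 3.40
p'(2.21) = -0.80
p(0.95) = 4.58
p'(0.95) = -0.81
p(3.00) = 3.01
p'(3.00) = -0.14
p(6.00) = 4.96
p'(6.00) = 0.28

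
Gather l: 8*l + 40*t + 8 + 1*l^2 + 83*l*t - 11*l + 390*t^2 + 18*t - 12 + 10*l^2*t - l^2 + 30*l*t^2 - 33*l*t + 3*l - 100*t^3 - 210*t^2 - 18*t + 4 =10*l^2*t + l*(30*t^2 + 50*t) - 100*t^3 + 180*t^2 + 40*t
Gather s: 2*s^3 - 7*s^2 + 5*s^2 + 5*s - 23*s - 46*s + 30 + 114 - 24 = 2*s^3 - 2*s^2 - 64*s + 120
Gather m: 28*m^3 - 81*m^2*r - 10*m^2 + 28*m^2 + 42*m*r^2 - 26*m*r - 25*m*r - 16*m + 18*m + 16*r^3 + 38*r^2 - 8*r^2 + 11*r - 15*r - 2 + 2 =28*m^3 + m^2*(18 - 81*r) + m*(42*r^2 - 51*r + 2) + 16*r^3 + 30*r^2 - 4*r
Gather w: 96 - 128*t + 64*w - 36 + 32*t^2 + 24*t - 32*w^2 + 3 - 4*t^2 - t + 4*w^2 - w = 28*t^2 - 105*t - 28*w^2 + 63*w + 63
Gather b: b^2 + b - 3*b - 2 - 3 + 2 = b^2 - 2*b - 3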